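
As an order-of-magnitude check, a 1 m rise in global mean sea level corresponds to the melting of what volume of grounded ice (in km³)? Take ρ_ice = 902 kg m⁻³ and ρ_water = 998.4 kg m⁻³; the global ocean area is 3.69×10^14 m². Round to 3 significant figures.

≈ 4.08×10^5 km³

Required water volume = Δh × A = 1 m × 3.69×10^14 m² = 3.690×10^14 m³ = 3.690×10^5 km³.
Ice volume = water volume × ρ_w/ρ_ice = 3.690×10^5 × 998.4/902 = 4.08×10^5 km³.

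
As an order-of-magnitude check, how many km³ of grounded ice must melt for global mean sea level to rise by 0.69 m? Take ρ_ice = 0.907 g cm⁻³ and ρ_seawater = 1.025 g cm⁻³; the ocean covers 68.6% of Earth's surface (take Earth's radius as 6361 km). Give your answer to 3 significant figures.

Required water volume = Δh × A = 0.69 m × 3.49×10^14 m² = 2.407×10^14 m³ = 2.407×10^5 km³.
Ice volume = water volume × ρ_w/ρ_ice = 2.407×10^5 × 1025/907 = 2.72×10^5 km³.

≈ 2.72×10^5 km³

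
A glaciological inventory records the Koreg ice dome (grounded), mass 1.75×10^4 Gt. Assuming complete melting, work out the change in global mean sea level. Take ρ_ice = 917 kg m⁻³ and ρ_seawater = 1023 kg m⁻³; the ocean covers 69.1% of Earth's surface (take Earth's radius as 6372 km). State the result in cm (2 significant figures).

Koreg: 1.75×10^4 Gt = 1.750×10^16 kg; dividing by ρ_w = 1023 kg m⁻³ gives 1.711×10^13 m³ of water.
Spread over 3.53×10^14 m² of ocean, Δh = 1.711×10^13 / 3.53×10^14 = 0.0485 m = 4.9 cm.

≈ 4.9 cm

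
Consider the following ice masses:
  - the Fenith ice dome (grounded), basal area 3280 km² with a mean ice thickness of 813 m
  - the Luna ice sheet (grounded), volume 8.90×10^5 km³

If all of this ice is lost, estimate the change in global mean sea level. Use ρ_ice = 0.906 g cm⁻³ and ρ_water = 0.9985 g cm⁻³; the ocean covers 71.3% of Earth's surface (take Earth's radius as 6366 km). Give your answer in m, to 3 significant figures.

Fenith: ice volume = 3280 km² × 813 m = 2667 km³; 2667 × (906/998.5) = 2420 km³ of water.
Luna: 8.90×10^5 km³ × (906/998.5) = 8.076×10^5 km³ of water.
Total added water ≈ 8.100×10^14 m³ over 3.63×10^14 m² → Δh = 2.23 m.

≈ 2.23 m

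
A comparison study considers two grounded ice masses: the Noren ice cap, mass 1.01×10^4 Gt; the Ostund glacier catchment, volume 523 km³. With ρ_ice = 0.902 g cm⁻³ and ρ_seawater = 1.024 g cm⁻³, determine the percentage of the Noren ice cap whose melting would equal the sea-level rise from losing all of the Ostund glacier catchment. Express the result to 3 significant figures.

Equal sea-level rise means equal mass of meltwater, i.e. equal mass of ice lost.
Ice mass of Ostund: 4.717×10^14 kg; ice mass of Noren: 1.010×10^16 kg.
Fraction required = 4.717×10^14 / 1.010×10^16 = 0.0467 → 4.67 %.

≈ 4.67 %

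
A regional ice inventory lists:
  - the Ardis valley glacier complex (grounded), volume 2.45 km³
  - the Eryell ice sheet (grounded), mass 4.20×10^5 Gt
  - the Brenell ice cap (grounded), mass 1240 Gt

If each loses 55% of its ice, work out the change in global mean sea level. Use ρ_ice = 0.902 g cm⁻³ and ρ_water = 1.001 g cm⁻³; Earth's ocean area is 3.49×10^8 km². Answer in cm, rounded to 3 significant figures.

Ardis: 0.55 × 2.45 km³ × (902/1001) = 1.214 km³ of water.
Eryell: 0.55 × 4.20×10^5 Gt = 2.310×10^17 kg; dividing by ρ_w = 1.001 g cm⁻³ = 1001 kg m⁻³ gives 2.308×10^14 m³ of water.
Brenell: 0.55 × 1240 Gt = 6.820×10^14 kg; dividing by ρ_w = 1001 kg m⁻³ gives 6.813×10^11 m³ of water.
Total added water ≈ 2.315×10^14 m³ over 3.49×10^14 m² → Δh = 0.663 m = 66.3 cm.

≈ 66.3 cm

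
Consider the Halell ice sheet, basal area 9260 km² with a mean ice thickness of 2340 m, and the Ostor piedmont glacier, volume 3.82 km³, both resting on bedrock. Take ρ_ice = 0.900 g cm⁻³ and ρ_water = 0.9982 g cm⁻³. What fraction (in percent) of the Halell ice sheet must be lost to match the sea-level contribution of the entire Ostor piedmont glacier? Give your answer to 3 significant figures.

≈ 0.0176 %

Equal sea-level rise means equal mass of meltwater, i.e. equal mass of ice lost.
Ice mass of Ostor: 3.438×10^12 kg; ice mass of Halell: 1.950×10^16 kg.
Fraction required = 3.438×10^12 / 1.950×10^16 = 1.76×10^-4 → 0.0176 %.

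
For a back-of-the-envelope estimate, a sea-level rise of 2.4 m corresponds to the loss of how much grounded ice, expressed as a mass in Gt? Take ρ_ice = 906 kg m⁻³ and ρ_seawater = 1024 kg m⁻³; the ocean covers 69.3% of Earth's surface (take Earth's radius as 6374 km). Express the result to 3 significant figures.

≈ 8.70×10^5 Gt

Required water volume = Δh × A = 2.4 m × 3.54×10^14 m² = 8.491×10^14 m³.
ρ_w = 1024 kg m⁻³, so the mass of water = 8.491×10^14 m³ × 1024 kg m⁻³ = 8.695×10^17 kg = 8.70×10^5 Gt (and the same mass of ice, by conservation).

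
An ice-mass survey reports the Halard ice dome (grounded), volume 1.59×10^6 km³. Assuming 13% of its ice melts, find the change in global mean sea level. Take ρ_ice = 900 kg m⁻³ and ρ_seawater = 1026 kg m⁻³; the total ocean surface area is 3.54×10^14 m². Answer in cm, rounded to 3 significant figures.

≈ 51.2 cm

Halard: 0.13 × 1.59×10^6 km³ × (900/1026) = 1.813×10^5 km³ of water.
Spread over 3.54×10^14 m² of ocean, Δh = 1.813×10^14 / 3.54×10^14 = 0.512 m = 51.2 cm.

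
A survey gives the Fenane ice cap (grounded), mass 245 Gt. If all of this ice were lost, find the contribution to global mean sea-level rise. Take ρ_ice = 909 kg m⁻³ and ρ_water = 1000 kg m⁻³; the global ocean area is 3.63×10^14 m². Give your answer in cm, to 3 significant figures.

≈ 0.0675 cm

Fenane: 245 Gt = 2.450×10^14 kg; dividing by ρ_w = 1000 kg m⁻³ gives 2.450×10^11 m³ of water.
Spread over 3.63×10^14 m² of ocean, Δh = 2.450×10^11 / 3.63×10^14 = 6.75×10^-4 m = 0.0675 cm.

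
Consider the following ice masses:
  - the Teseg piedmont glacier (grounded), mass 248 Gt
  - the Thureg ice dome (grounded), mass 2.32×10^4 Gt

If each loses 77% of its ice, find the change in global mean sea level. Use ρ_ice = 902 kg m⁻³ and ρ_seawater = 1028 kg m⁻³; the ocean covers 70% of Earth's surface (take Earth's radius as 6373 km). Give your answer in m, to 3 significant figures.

Teseg: 0.77 × 248 Gt = 1.910×10^14 kg; dividing by ρ_w = 1028 kg m⁻³ gives 1.858×10^11 m³ of water.
Thureg: 0.77 × 2.32×10^4 Gt = 1.786×10^16 kg; dividing by ρ_w = 1028 kg m⁻³ gives 1.738×10^13 m³ of water.
Total added water ≈ 1.756×10^13 m³ over 3.57×10^14 m² → Δh = 0.0492 m.

≈ 0.0492 m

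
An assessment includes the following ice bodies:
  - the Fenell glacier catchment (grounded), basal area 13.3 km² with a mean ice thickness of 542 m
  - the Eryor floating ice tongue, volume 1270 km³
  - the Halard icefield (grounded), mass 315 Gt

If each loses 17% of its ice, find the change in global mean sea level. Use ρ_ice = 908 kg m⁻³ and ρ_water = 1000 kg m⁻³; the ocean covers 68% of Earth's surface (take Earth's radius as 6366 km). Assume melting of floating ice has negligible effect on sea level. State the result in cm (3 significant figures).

≈ 0.0158 cm

Fenell: ice volume = 13.3 km² × 542 m = 7.209 km³; 0.17 × 7.209 × (908/1000) = 1.113 km³ of water.
The Eryor floating ice tongue is floating and already displaces its own weight of water, so its melt adds essentially nothing to sea level.
Halard: 0.17 × 315 Gt = 5.355×10^13 kg; dividing by ρ_w = 1000 kg m⁻³ gives 5.355×10^10 m³ of water.
Total added water ≈ 5.466×10^10 m³ over 3.46×10^14 m² → Δh = 1.58×10^-4 m = 0.0158 cm.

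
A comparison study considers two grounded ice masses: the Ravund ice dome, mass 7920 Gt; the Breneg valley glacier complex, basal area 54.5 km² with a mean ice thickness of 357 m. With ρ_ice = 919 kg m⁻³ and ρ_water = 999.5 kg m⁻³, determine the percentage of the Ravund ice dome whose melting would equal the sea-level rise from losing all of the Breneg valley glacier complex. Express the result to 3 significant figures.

≈ 0.226 %

Equal sea-level rise means equal mass of meltwater, i.e. equal mass of ice lost.
Ice mass of Breneg: 1.788×10^13 kg; ice mass of Ravund: 7.920×10^15 kg.
Fraction required = 1.788×10^13 / 7.920×10^15 = 2.26×10^-3 → 0.226 %.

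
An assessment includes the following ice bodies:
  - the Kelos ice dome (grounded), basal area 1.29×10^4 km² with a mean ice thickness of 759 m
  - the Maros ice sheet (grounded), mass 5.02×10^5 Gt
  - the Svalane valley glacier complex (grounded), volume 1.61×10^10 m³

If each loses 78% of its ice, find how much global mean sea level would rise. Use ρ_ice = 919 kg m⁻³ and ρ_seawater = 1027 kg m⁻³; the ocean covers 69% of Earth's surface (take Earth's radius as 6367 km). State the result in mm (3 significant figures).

Kelos: ice volume = 1.29×10^4 km² × 759 m = 9791 km³; 0.78 × 9791 × (919/1027) = 6834 km³ of water.
Maros: 0.78 × 5.02×10^5 Gt = 3.916×10^17 kg; dividing by ρ_w = 1027 kg m⁻³ gives 3.813×10^14 m³ of water.
Svalane: 0.78 × 1.61×10^10 m³ × (919/1027) = 1.124×10^10 m³ of water.
Total added water ≈ 3.881×10^14 m³ over 3.52×10^14 m² → Δh = 1.10 m = 1100 mm.

≈ 1100 mm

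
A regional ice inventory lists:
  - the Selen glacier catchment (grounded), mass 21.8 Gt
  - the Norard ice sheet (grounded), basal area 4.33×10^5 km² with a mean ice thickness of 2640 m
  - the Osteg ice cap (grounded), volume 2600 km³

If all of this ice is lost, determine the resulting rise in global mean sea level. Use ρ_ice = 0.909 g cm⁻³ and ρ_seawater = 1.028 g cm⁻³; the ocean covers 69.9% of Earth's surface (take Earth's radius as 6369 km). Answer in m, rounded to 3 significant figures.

Selen: 21.8 Gt = 2.180×10^13 kg; dividing by ρ_w = 1.028 g cm⁻³ = 1028 kg m⁻³ gives 2.121×10^10 m³ of water.
Norard: ice volume = 4.33×10^5 km² × 2640 m = 1.143×10^6 km³; 1.143×10^6 × (909/1028) = 1.011×10^6 km³ of water.
Osteg: 2600 km³ × (909/1028) = 2299 km³ of water.
Total added water ≈ 1.013×10^15 m³ over 3.56×10^14 m² → Δh = 2.84 m.

≈ 2.84 m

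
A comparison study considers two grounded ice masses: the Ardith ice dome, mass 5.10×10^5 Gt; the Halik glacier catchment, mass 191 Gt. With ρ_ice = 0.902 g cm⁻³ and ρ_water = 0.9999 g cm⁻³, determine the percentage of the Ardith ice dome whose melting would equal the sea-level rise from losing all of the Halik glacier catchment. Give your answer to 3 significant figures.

Equal sea-level rise means equal mass of meltwater, i.e. equal mass of ice lost.
Ice mass of Halik: 1.910×10^14 kg; ice mass of Ardith: 5.100×10^17 kg.
Fraction required = 1.910×10^14 / 5.100×10^17 = 3.75×10^-4 → 0.0375 %.

≈ 0.0375 %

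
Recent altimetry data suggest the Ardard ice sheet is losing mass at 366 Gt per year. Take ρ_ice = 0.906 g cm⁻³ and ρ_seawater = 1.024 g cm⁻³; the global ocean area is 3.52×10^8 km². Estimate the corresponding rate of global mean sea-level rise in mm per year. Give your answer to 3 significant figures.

≈ 1.02 mm/yr

ρ_w = 1.024 g cm⁻³ = 1024 kg m⁻³. Annual water volume added = 366 Gt / ρ_w = 3.660×10^14 kg / 1024 kg m⁻³ = 3.574×10^11 m³.
Δh per year = 3.574×10^11 / 3.52×10^14 = 1.02×10^-3 m = 1.02 mm.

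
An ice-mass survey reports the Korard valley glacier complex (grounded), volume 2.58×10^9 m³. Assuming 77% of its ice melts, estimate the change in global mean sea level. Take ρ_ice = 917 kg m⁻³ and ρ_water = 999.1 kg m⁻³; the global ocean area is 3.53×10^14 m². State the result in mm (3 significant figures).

Korard: 0.77 × 2.58×10^9 m³ × (917/999.1) = 1.823×10^9 m³ of water.
Spread over 3.53×10^14 m² of ocean, Δh = 1.823×10^9 / 3.53×10^14 = 5.17×10^-6 m = 5.17×10^-3 mm.

≈ 5.17×10^-3 mm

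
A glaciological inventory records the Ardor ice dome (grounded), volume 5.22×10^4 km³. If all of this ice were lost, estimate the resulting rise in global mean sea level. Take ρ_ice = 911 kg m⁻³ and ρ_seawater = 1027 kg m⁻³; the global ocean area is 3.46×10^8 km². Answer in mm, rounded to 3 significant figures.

≈ 134 mm

Ardor: 5.22×10^4 km³ × (911/1027) = 4.630×10^4 km³ of water.
Spread over 3.46×10^14 m² of ocean, Δh = 4.630×10^13 / 3.46×10^14 = 0.134 m = 134 mm.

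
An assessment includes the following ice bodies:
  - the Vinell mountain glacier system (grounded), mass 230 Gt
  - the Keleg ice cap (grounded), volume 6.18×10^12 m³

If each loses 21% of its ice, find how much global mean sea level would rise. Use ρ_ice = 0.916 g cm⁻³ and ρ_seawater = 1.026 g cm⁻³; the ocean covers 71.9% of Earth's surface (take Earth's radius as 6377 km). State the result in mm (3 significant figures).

≈ 3.28 mm

Vinell: 0.21 × 230 Gt = 4.830×10^13 kg; dividing by ρ_w = 1.026 g cm⁻³ = 1026 kg m⁻³ gives 4.708×10^10 m³ of water.
Keleg: 0.21 × 6.18×10^12 m³ × (916/1026) = 1.159×10^12 m³ of water.
Total added water ≈ 1.206×10^12 m³ over 3.67×10^14 m² → Δh = 3.28×10^-3 m = 3.28 mm.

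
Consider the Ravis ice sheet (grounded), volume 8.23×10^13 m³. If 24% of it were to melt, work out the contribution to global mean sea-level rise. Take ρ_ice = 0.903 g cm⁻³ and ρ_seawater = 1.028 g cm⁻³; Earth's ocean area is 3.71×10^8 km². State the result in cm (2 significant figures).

Ravis: 0.24 × 8.23×10^13 m³ × (903/1028) = 1.735×10^13 m³ of water.
Spread over 3.71×10^14 m² of ocean, Δh = 1.735×10^13 / 3.71×10^14 = 0.0468 m = 4.7 cm.

≈ 4.7 cm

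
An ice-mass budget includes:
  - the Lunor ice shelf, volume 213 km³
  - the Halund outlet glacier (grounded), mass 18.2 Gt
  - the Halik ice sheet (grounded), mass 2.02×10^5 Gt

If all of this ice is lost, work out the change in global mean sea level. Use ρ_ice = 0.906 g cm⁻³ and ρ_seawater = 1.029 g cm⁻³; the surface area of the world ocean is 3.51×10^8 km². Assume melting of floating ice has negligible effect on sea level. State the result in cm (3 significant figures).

≈ 55.9 cm

The Lunor ice shelf is floating and already displaces its own weight of water, so its melt adds essentially nothing to sea level.
Halund: 18.2 Gt = 1.820×10^13 kg; dividing by ρ_w = 1.029 g cm⁻³ = 1029 kg m⁻³ gives 1.769×10^10 m³ of water.
Halik: 2.02×10^5 Gt = 2.020×10^17 kg; dividing by ρ_w = 1029 kg m⁻³ gives 1.963×10^14 m³ of water.
Total added water ≈ 1.963×10^14 m³ over 3.51×10^14 m² → Δh = 0.559 m = 55.9 cm.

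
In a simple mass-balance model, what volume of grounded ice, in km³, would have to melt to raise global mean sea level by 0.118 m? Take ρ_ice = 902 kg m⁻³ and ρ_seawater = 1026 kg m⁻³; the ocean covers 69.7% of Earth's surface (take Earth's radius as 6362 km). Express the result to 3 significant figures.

Required water volume = Δh × A = 0.118 m × 3.55×10^14 m² = 4.183×10^13 m³ = 4.183×10^4 km³.
Ice volume = water volume × ρ_w/ρ_ice = 4.183×10^4 × 1026/902 = 4.76×10^4 km³.

≈ 4.76×10^4 km³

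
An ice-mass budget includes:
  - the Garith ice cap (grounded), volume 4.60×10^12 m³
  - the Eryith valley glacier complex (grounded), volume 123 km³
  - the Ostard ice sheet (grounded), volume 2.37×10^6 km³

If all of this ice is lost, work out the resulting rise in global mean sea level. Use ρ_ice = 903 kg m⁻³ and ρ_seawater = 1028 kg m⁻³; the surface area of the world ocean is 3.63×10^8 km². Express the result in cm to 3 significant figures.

Garith: 4.60×10^12 m³ × (903/1028) = 4.041×10^12 m³ of water.
Eryith: 123 km³ × (903/1028) = 108.0 km³ of water.
Ostard: 2.37×10^6 km³ × (903/1028) = 2.082×10^6 km³ of water.
Total added water ≈ 2.086×10^15 m³ over 3.63×10^14 m² → Δh = 5.75 m = 575 cm.

≈ 575 cm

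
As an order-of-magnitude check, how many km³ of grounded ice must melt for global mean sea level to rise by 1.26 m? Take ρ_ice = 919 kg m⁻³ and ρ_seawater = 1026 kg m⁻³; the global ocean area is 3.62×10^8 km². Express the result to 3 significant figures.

≈ 5.09×10^5 km³

Required water volume = Δh × A = 1.26 m × 3.62×10^14 m² = 4.561×10^14 m³ = 4.561×10^5 km³.
Ice volume = water volume × ρ_w/ρ_ice = 4.561×10^5 × 1026/919 = 5.09×10^5 km³.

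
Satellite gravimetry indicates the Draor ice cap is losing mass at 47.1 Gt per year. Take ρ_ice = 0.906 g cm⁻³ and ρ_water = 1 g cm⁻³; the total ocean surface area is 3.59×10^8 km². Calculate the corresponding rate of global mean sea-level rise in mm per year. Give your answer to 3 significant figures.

≈ 0.131 mm/yr

ρ_w = 1 g cm⁻³ = 1000 kg m⁻³. Annual water volume added = 47.1 Gt / ρ_w = 4.710×10^13 kg / 1000 kg m⁻³ = 4.710×10^10 m³.
Δh per year = 4.710×10^10 / 3.59×10^14 = 1.31×10^-4 m = 0.131 mm.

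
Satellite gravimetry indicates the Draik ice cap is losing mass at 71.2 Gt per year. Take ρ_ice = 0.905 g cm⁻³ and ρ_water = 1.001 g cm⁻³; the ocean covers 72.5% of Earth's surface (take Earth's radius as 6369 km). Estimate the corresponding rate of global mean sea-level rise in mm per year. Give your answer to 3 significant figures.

ρ_w = 1.001 g cm⁻³ = 1001 kg m⁻³. Annual water volume added = 71.2 Gt / ρ_w = 7.120×10^13 kg / 1001 kg m⁻³ = 7.113×10^10 m³.
Δh per year = 7.113×10^10 / 3.70×10^14 = 1.92×10^-4 m = 0.192 mm.

≈ 0.192 mm/yr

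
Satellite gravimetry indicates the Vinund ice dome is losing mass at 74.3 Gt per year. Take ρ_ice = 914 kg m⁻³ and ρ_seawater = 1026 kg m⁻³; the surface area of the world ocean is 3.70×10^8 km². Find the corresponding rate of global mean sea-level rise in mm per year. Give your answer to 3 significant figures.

≈ 0.196 mm/yr

ρ_w = 1026 kg m⁻³. Annual water volume added = 74.3 Gt / ρ_w = 7.430×10^13 kg / 1026 kg m⁻³ = 7.242×10^10 m³.
Δh per year = 7.242×10^10 / 3.70×10^14 = 1.96×10^-4 m = 0.196 mm.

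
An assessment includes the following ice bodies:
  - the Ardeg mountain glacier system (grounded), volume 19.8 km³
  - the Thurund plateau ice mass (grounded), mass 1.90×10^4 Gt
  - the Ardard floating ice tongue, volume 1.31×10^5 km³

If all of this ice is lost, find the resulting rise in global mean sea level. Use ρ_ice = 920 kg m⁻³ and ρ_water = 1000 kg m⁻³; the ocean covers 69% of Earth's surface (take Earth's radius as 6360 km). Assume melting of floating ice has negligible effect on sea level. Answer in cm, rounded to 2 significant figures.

≈ 5.4 cm

Ardeg: 19.8 km³ × (920/1000) = 18.22 km³ of water.
Thurund: 1.90×10^4 Gt = 1.900×10^16 kg; dividing by ρ_w = 1000 kg m⁻³ gives 1.900×10^13 m³ of water.
The Ardard floating ice tongue is floating and already displaces its own weight of water, so its melt adds essentially nothing to sea level.
Total added water ≈ 1.902×10^13 m³ over 3.51×10^14 m² → Δh = 0.0542 m = 5.4 cm.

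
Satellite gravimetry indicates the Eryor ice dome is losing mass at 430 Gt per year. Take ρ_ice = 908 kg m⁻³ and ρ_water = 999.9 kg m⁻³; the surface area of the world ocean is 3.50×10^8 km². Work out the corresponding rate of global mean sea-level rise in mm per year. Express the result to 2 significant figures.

≈ 1.2 mm/yr

ρ_w = 999.9 kg m⁻³. Annual water volume added = 430 Gt / ρ_w = 4.300×10^14 kg / 999.9 kg m⁻³ = 4.300×10^11 m³.
Δh per year = 4.300×10^11 / 3.50×10^14 = 1.23×10^-3 m = 1.2 mm.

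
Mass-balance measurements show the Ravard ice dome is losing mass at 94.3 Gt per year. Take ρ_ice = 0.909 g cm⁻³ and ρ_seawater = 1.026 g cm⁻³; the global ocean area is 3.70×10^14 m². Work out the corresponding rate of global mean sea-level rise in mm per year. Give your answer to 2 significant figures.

≈ 0.25 mm/yr

ρ_w = 1.026 g cm⁻³ = 1026 kg m⁻³. Annual water volume added = 94.3 Gt / ρ_w = 9.430×10^13 kg / 1026 kg m⁻³ = 9.191×10^10 m³.
Δh per year = 9.191×10^10 / 3.70×10^14 = 2.48×10^-4 m = 0.25 mm.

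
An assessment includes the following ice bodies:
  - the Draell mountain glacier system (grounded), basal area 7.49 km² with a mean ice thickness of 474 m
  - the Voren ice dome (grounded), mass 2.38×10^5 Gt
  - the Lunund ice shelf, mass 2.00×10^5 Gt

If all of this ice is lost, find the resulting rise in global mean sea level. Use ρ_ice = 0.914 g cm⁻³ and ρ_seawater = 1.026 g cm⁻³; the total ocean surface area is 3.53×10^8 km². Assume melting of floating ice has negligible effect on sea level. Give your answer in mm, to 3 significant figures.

Draell: ice volume = 7.49 km² × 474 m = 3.550 km³; 3.550 × (914/1026) = 3.163 km³ of water.
Voren: 2.38×10^5 Gt = 2.380×10^17 kg; dividing by ρ_w = 1.026 g cm⁻³ = 1026 kg m⁻³ gives 2.320×10^14 m³ of water.
The Lunund ice shelf is floating and already displaces its own weight of water, so its melt adds essentially nothing to sea level.
Total added water ≈ 2.320×10^14 m³ over 3.53×10^14 m² → Δh = 0.657 m = 657 mm.

≈ 657 mm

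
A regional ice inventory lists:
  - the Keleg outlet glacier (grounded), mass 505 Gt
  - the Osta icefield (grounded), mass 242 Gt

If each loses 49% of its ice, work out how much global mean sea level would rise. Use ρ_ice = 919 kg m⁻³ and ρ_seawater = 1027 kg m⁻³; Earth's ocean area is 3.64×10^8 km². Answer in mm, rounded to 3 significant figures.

Keleg: 0.49 × 505 Gt = 2.474×10^14 kg; dividing by ρ_w = 1027 kg m⁻³ gives 2.409×10^11 m³ of water.
Osta: 0.49 × 242 Gt = 1.186×10^14 kg; dividing by ρ_w = 1027 kg m⁻³ gives 1.155×10^11 m³ of water.
Total added water ≈ 3.564×10^11 m³ over 3.64×10^14 m² → Δh = 9.79×10^-4 m = 0.979 mm.

≈ 0.979 mm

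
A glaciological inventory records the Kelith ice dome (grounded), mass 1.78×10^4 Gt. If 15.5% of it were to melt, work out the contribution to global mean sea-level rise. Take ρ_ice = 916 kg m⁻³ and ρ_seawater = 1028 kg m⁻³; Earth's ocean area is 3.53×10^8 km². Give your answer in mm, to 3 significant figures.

Kelith: 0.155 × 1.78×10^4 Gt = 2.759×10^15 kg; dividing by ρ_w = 1028 kg m⁻³ gives 2.684×10^12 m³ of water.
Spread over 3.53×10^14 m² of ocean, Δh = 2.684×10^12 / 3.53×10^14 = 7.60×10^-3 m = 7.60 mm.

≈ 7.60 mm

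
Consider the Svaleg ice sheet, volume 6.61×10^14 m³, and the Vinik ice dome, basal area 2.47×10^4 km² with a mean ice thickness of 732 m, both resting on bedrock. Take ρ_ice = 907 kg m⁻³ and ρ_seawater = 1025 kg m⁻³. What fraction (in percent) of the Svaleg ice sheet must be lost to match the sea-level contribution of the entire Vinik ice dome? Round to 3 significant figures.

≈ 2.74 %

Equal sea-level rise means equal mass of meltwater, i.e. equal mass of ice lost.
Ice mass of Vinik: 1.640×10^16 kg; ice mass of Svaleg: 5.995×10^17 kg.
Fraction required = 1.640×10^16 / 5.995×10^17 = 0.0274 → 2.74 %.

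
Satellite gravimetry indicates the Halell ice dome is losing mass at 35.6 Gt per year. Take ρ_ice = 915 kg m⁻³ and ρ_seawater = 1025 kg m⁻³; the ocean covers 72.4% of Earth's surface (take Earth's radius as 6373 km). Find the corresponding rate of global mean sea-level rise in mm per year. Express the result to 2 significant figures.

ρ_w = 1025 kg m⁻³. Annual water volume added = 35.6 Gt / ρ_w = 3.560×10^13 kg / 1025 kg m⁻³ = 3.473×10^10 m³.
Δh per year = 3.473×10^10 / 3.70×10^14 = 9.40×10^-5 m = 0.094 mm.

≈ 0.094 mm/yr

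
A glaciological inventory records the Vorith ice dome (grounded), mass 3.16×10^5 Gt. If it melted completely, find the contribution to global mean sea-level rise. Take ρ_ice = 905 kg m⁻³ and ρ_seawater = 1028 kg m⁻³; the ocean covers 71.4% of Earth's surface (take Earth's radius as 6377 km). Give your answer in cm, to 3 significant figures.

≈ 84.2 cm

Vorith: 3.16×10^5 Gt = 3.160×10^17 kg; dividing by ρ_w = 1028 kg m⁻³ gives 3.074×10^14 m³ of water.
Spread over 3.65×10^14 m² of ocean, Δh = 3.074×10^14 / 3.65×10^14 = 0.842 m = 84.2 cm.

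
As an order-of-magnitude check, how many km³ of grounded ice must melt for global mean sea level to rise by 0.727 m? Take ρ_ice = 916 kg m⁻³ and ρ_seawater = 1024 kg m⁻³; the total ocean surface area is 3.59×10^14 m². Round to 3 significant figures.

Required water volume = Δh × A = 0.727 m × 3.59×10^14 m² = 2.610×10^14 m³ = 2.610×10^5 km³.
Ice volume = water volume × ρ_w/ρ_ice = 2.610×10^5 × 1024/916 = 2.92×10^5 km³.

≈ 2.92×10^5 km³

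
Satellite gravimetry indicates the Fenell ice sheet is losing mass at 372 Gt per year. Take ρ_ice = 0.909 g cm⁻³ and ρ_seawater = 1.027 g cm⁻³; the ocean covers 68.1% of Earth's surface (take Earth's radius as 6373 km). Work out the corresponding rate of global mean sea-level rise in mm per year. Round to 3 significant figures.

≈ 1.04 mm/yr

ρ_w = 1.027 g cm⁻³ = 1027 kg m⁻³. Annual water volume added = 372 Gt / ρ_w = 3.720×10^14 kg / 1027 kg m⁻³ = 3.622×10^11 m³.
Δh per year = 3.622×10^11 / 3.48×10^14 = 1.04×10^-3 m = 1.04 mm.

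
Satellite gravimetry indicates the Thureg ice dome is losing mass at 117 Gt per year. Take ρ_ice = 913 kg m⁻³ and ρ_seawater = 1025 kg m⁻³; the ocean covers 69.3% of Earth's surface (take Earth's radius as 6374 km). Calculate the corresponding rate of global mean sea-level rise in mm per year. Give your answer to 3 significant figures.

ρ_w = 1025 kg m⁻³. Annual water volume added = 117 Gt / ρ_w = 1.170×10^14 kg / 1025 kg m⁻³ = 1.141×10^11 m³.
Δh per year = 1.141×10^11 / 3.54×10^14 = 3.23×10^-4 m = 0.323 mm.

≈ 0.323 mm/yr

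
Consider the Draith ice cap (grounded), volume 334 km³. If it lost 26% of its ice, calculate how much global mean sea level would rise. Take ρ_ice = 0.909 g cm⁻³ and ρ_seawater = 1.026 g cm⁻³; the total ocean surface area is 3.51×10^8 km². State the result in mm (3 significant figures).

Draith: 0.26 × 334 km³ × (909/1026) = 76.94 km³ of water.
Spread over 3.51×10^14 m² of ocean, Δh = 7.694×10^10 / 3.51×10^14 = 2.19×10^-4 m = 0.219 mm.

≈ 0.219 mm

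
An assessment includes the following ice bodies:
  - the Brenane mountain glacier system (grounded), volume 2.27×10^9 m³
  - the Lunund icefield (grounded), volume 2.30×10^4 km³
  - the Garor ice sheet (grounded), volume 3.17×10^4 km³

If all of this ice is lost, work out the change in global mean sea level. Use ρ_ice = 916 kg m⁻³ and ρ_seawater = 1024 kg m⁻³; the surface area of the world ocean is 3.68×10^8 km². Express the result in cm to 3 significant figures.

Brenane: 2.27×10^9 m³ × (916/1024) = 2.031×10^9 m³ of water.
Lunund: 2.30×10^4 km³ × (916/1024) = 2.057×10^4 km³ of water.
Garor: 3.17×10^4 km³ × (916/1024) = 2.836×10^4 km³ of water.
Total added water ≈ 4.893×10^13 m³ over 3.68×10^14 m² → Δh = 0.133 m = 13.3 cm.

≈ 13.3 cm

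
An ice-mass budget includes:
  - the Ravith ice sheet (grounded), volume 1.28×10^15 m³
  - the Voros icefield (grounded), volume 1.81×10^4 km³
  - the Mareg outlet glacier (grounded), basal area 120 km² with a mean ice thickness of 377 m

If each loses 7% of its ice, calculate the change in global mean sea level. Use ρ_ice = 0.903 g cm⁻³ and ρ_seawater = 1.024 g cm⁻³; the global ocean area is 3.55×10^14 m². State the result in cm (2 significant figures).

≈ 23 cm

Ravith: 0.07 × 1.28×10^15 m³ × (903/1024) = 7.901×10^13 m³ of water.
Voros: 0.07 × 1.81×10^4 km³ × (903/1024) = 1117 km³ of water.
Mareg: ice volume = 120 km² × 377 m = 45.24 km³; 0.07 × 45.24 × (903/1024) = 2.793 km³ of water.
Total added water ≈ 8.013×10^13 m³ over 3.55×10^14 m² → Δh = 0.226 m = 23 cm.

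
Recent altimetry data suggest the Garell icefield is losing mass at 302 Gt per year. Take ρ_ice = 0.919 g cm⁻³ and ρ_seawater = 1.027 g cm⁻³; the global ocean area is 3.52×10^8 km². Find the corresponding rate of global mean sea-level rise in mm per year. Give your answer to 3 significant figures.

≈ 0.835 mm/yr

ρ_w = 1.027 g cm⁻³ = 1027 kg m⁻³. Annual water volume added = 302 Gt / ρ_w = 3.020×10^14 kg / 1027 kg m⁻³ = 2.941×10^11 m³.
Δh per year = 2.941×10^11 / 3.52×10^14 = 8.35×10^-4 m = 0.835 mm.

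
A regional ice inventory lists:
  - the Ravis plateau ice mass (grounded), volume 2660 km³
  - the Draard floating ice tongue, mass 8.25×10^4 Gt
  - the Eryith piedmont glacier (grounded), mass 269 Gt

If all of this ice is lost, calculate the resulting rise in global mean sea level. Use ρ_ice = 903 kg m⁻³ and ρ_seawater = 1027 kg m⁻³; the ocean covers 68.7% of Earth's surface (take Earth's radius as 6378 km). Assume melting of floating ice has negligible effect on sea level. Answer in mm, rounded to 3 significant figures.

≈ 7.41 mm

Ravis: 2660 km³ × (903/1027) = 2339 km³ of water.
The Draard floating ice tongue is floating and already displaces its own weight of water, so its melt adds essentially nothing to sea level.
Eryith: 269 Gt = 2.690×10^14 kg; dividing by ρ_w = 1027 kg m⁻³ gives 2.619×10^11 m³ of water.
Total added water ≈ 2.601×10^12 m³ over 3.51×10^14 m² → Δh = 7.41×10^-3 m = 7.41 mm.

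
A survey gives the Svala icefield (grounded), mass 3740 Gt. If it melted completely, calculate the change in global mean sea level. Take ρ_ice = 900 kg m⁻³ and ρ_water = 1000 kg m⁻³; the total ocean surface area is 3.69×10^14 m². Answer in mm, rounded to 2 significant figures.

Svala: 3740 Gt = 3.740×10^15 kg; dividing by ρ_w = 1000 kg m⁻³ gives 3.740×10^12 m³ of water.
Spread over 3.69×10^14 m² of ocean, Δh = 3.740×10^12 / 3.69×10^14 = 0.0101 m = 10 mm.

≈ 10 mm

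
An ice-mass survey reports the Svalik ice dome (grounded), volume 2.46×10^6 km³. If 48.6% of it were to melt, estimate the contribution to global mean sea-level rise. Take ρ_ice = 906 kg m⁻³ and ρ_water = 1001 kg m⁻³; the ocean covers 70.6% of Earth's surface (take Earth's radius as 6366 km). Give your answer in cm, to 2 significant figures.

Svalik: 0.486 × 2.46×10^6 km³ × (906/1001) = 1.082×10^6 km³ of water.
Spread over 3.60×10^14 m² of ocean, Δh = 1.082×10^15 / 3.60×10^14 = 3.01 m = 300 cm.

≈ 300 cm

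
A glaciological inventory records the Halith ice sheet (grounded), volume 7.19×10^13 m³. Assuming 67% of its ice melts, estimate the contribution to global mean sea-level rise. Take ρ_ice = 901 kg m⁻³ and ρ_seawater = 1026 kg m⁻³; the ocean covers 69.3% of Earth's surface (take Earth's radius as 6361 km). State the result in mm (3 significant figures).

Halith: 0.67 × 7.19×10^13 m³ × (901/1026) = 4.230×10^13 m³ of water.
Spread over 3.52×10^14 m² of ocean, Δh = 4.230×10^13 / 3.52×10^14 = 0.120 m = 120 mm.

≈ 120 mm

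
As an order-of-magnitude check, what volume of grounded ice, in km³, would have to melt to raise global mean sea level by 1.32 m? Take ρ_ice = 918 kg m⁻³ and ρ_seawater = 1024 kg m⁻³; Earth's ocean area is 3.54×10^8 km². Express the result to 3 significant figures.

Required water volume = Δh × A = 1.32 m × 3.54×10^14 m² = 4.673×10^14 m³ = 4.673×10^5 km³.
Ice volume = water volume × ρ_w/ρ_ice = 4.673×10^5 × 1024/918 = 5.21×10^5 km³.

≈ 5.21×10^5 km³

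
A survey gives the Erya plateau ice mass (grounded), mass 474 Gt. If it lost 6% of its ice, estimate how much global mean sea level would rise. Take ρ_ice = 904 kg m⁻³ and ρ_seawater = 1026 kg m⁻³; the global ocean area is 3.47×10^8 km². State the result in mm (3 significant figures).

≈ 0.0799 mm

Erya: 0.06 × 474 Gt = 2.844×10^13 kg; dividing by ρ_w = 1026 kg m⁻³ gives 2.772×10^10 m³ of water.
Spread over 3.47×10^14 m² of ocean, Δh = 2.772×10^10 / 3.47×10^14 = 7.99×10^-5 m = 0.0799 mm.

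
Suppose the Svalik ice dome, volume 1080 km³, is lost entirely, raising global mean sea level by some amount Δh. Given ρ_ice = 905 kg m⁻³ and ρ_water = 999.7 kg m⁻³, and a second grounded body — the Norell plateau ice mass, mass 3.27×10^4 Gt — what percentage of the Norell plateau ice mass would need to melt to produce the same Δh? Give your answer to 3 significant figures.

≈ 2.99 %

Equal sea-level rise means equal mass of meltwater, i.e. equal mass of ice lost.
Ice mass of Svalik: 9.774×10^14 kg; ice mass of Norell: 3.270×10^16 kg.
Fraction required = 9.774×10^14 / 3.270×10^16 = 0.0299 → 2.99 %.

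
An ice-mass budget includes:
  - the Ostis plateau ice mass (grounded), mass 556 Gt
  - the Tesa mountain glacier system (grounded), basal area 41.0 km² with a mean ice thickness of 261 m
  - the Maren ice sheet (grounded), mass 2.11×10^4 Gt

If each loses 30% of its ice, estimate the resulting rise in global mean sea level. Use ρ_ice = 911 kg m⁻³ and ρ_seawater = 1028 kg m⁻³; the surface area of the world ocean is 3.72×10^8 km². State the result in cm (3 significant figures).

≈ 1.70 cm

Ostis: 0.3 × 556 Gt = 1.668×10^14 kg; dividing by ρ_w = 1028 kg m⁻³ gives 1.623×10^11 m³ of water.
Tesa: ice volume = 41.0 km² × 261 m = 10.70 km³; 0.3 × 10.70 × (911/1028) = 2.845 km³ of water.
Maren: 0.3 × 2.11×10^4 Gt = 6.330×10^15 kg; dividing by ρ_w = 1028 kg m⁻³ gives 6.158×10^12 m³ of water.
Total added water ≈ 6.323×10^12 m³ over 3.72×10^14 m² → Δh = 0.0170 m = 1.70 cm.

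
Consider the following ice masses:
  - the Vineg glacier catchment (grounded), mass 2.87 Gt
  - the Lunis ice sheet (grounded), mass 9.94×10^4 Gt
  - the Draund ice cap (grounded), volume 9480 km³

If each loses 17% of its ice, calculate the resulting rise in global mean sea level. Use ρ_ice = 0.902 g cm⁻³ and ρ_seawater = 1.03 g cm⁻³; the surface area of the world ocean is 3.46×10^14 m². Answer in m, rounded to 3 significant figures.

Vineg: 0.17 × 2.87 Gt = 4.879×10^11 kg; dividing by ρ_w = 1.03 g cm⁻³ = 1030 kg m⁻³ gives 4.737×10^8 m³ of water.
Lunis: 0.17 × 9.94×10^4 Gt = 1.690×10^16 kg; dividing by ρ_w = 1030 kg m⁻³ gives 1.641×10^13 m³ of water.
Draund: 0.17 × 9480 km³ × (902/1030) = 1411 km³ of water.
Total added water ≈ 1.782×10^13 m³ over 3.46×10^14 m² → Δh = 0.0515 m.

≈ 0.0515 m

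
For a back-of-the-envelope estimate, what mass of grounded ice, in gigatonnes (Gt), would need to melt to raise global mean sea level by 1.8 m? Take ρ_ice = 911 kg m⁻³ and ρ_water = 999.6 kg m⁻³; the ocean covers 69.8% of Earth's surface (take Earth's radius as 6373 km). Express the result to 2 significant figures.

Required water volume = Δh × A = 1.8 m × 3.56×10^14 m² = 6.412×10^14 m³.
ρ_w = 999.6 kg m⁻³, so the mass of water = 6.412×10^14 m³ × 999.6 kg m⁻³ = 6.410×10^17 kg = 6.4×10^5 Gt (and the same mass of ice, by conservation).

≈ 6.4×10^5 Gt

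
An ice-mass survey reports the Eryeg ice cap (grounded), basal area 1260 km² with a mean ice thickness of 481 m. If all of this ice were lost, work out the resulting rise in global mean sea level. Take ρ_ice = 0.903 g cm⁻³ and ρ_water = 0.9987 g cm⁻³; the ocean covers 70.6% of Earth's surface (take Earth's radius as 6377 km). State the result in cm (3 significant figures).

Eryeg: ice volume = 1260 km² × 481 m = 606.1 km³; 606.1 × (903/998.7) = 548.0 km³ of water.
Spread over 3.61×10^14 m² of ocean, Δh = 5.480×10^11 / 3.61×10^14 = 1.52×10^-3 m = 0.152 cm.

≈ 0.152 cm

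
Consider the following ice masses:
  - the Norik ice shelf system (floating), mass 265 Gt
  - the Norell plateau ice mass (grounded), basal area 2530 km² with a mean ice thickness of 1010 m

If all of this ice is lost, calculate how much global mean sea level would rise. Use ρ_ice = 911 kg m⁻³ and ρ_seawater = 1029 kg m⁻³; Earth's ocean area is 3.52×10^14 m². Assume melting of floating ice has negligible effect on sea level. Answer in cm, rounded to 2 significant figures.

The Norik ice shelf system is floating and already displaces its own weight of water, so its melt adds essentially nothing to sea level.
Norell: ice volume = 2530 km² × 1010 m = 2555 km³; 2555 × (911/1029) = 2262 km³ of water.
Total added water ≈ 2.262×10^12 m³ over 3.52×10^14 m² → Δh = 6.43×10^-3 m = 0.64 cm.

≈ 0.64 cm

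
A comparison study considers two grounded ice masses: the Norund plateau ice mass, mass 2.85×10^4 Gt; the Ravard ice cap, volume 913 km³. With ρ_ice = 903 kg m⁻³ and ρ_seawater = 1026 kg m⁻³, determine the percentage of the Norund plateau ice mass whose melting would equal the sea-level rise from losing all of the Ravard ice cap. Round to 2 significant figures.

Equal sea-level rise means equal mass of meltwater, i.e. equal mass of ice lost.
Ice mass of Ravard: 8.244×10^14 kg; ice mass of Norund: 2.850×10^16 kg.
Fraction required = 8.244×10^14 / 2.850×10^16 = 0.0289 → 2.9 %.

≈ 2.9 %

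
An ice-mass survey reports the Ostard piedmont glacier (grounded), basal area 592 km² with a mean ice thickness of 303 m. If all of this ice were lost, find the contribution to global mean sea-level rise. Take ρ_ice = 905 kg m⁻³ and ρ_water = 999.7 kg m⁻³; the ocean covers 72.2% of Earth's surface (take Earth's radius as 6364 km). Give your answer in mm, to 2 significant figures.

≈ 0.44 mm

Ostard: ice volume = 592 km² × 303 m = 179.4 km³; 179.4 × (905/999.7) = 162.4 km³ of water.
Spread over 3.67×10^14 m² of ocean, Δh = 1.624×10^11 / 3.67×10^14 = 4.42×10^-4 m = 0.44 mm.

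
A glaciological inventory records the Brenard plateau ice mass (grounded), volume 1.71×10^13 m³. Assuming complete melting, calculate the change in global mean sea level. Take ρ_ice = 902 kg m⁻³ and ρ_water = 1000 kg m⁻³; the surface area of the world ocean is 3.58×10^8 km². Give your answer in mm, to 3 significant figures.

≈ 43.1 mm

Brenard: 1.71×10^13 m³ × (902/1000) = 1.542×10^13 m³ of water.
Spread over 3.58×10^14 m² of ocean, Δh = 1.542×10^13 / 3.58×10^14 = 0.0431 m = 43.1 mm.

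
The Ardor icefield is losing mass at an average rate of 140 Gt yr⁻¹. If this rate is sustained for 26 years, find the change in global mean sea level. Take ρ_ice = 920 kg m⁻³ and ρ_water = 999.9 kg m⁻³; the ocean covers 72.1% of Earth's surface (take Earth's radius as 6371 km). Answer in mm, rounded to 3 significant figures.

≈ 9.90 mm

Total mass lost = 140 Gt/yr × 26 yr = 3640 Gt = 3.640×10^15 kg.
ρ_w = 999.9 kg m⁻³, so water volume = 3.640×10^15 / 999.9 = 3.640×10^12 m³.
Δh = 3.640×10^12 / 3.68×10^14 = 9.90×10^-3 m = 9.90 mm.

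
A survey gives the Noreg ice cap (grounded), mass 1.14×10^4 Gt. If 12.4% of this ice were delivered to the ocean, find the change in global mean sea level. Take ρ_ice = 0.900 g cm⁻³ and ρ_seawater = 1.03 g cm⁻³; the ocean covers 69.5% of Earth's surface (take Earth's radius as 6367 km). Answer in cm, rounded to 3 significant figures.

Noreg: 0.124 × 1.14×10^4 Gt = 1.414×10^15 kg; dividing by ρ_w = 1.03 g cm⁻³ = 1030 kg m⁻³ gives 1.372×10^12 m³ of water.
Spread over 3.54×10^14 m² of ocean, Δh = 1.372×10^12 / 3.54×10^14 = 3.88×10^-3 m = 0.388 cm.

≈ 0.388 cm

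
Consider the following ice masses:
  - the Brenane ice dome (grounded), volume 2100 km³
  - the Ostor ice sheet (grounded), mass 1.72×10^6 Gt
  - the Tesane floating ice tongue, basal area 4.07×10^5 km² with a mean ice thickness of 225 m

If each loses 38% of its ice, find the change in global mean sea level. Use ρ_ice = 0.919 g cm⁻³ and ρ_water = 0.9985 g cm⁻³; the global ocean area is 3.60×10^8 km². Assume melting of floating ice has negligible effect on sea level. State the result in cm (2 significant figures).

Brenane: 0.38 × 2100 km³ × (919/998.5) = 734.5 km³ of water.
Ostor: 0.38 × 1.72×10^6 Gt = 6.536×10^17 kg; dividing by ρ_w = 0.9985 g cm⁻³ = 998.5 kg m⁻³ gives 6.546×10^14 m³ of water.
The Tesane floating ice tongue is floating and already displaces its own weight of water, so its melt adds essentially nothing to sea level.
Total added water ≈ 6.553×10^14 m³ over 3.60×10^14 m² → Δh = 1.82 m = 180 cm.

≈ 180 cm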